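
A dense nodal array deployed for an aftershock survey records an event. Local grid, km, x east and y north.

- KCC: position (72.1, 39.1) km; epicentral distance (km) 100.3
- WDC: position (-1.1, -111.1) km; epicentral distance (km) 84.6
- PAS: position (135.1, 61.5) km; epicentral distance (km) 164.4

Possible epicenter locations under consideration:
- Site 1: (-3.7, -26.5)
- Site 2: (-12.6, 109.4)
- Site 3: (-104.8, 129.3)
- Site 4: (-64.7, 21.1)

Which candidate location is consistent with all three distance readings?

For each candidate, compare |candidate − station| to the reported distance:
Site 1: residuals KCC 0.1, WDC 0.0, PAS 0.1 → max 0.1 km
Site 2: residuals KCC 9.8, WDC 136.2, PAS 9.1 → max 136.2 km
Site 3: residuals KCC 98.3, WDC 177.2, PAS 84.9 → max 177.2 km
Site 4: residuals KCC 37.7, WDC 62.1, PAS 39.4 → max 62.1 km
Only Site 1 has all residuals ≈ 0.

Site 1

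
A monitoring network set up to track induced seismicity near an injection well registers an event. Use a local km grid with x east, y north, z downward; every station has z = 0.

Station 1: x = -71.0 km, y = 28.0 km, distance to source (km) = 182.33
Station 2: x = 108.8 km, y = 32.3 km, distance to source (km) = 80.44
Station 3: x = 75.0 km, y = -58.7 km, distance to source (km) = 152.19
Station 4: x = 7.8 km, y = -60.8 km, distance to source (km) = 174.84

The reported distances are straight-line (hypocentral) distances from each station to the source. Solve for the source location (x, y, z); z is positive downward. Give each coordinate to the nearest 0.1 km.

Each station gives a sphere (x−x_i)² + (y−y_i)² + z² = d_i² (stations at z=0).
Subtracting the Station 1 sphere from Station 2 and Station 3: z² cancels, leaving linear equations in x and y:
359.6 x + 8.6 y = 33829.37
292.0 x − 173.4 y = 13328.12
Solving: x ≈ 92.200, y ≈ 78.398 km (keep extra digits for the depth step; rounded: 92.2, 78.4).
Then from the Station 1 sphere: z² = 182.33² − (x + 71.0)² − (y − 28.0)² with x = 92.200, y = 78.398, so z ≈ 63.797 ≈ 63.8 km.

x ≈ 92.2 km, y ≈ 78.4 km, depth ≈ 63.8 km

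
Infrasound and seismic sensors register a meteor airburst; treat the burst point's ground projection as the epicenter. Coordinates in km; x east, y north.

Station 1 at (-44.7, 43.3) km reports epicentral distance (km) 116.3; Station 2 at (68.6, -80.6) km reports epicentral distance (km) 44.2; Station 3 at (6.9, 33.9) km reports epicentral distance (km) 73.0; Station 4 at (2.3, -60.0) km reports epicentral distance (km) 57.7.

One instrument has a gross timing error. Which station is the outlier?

Station 2

Solve using three stations at a time. Using Station 1, Station 3, Station 4 (subtract circle equations pairwise → linear system) gives (x, y) ≈ (48.8, -25.9).
Distances from that point to each station vs reported:
  Station 1: calculated 116.3 vs reported 116.3 → residual 0.0 km
  Station 2: calculated 58.2 vs reported 44.2 → residual 14.0 km
  Station 3: calculated 73.0 vs reported 73.0 → residual 0.0 km
  Station 4: calculated 57.7 vs reported 57.7 → residual 0.0 km
Station 1, Station 3, Station 4 are mutually consistent (residuals ≈ 0); Station 2 is off by 14.0 km.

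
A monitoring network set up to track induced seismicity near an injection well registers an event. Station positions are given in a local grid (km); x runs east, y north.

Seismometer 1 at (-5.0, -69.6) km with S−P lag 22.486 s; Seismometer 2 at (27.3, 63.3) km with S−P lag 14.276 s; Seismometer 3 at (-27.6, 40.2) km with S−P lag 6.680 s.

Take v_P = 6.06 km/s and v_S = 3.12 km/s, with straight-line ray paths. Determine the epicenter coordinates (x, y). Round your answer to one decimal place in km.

Distance from S−P lag: d = Δt · v_P v_S / (v_P − v_S) = Δt · (6.06·3.12)/(6.06−3.12) ≈ 6.4310·Δt.
So d_Seismometer 1 = 144.61, d_Seismometer 2 = 91.81, d_Seismometer 3 = 42.96 km.
Circle about each station: (x + 5.0)² + (y + 69.6)² = 144.61²; (x − 27.3)² + (y − 63.3)² = 91.81²; (x + 27.6)² + (y − 40.2)² = 42.96².
Subtracting the Seismometer 1 equation from the Seismometer 2 and Seismometer 3 equations removes the quadratic terms:
64.6 x + 265.8 y = 12366.00
-45.2 x + 219.6 y = 16575.13
Solving the 2×2 system: x ≈ -64.5, y ≈ 62.2 km.

-64.5 km east, 62.2 km north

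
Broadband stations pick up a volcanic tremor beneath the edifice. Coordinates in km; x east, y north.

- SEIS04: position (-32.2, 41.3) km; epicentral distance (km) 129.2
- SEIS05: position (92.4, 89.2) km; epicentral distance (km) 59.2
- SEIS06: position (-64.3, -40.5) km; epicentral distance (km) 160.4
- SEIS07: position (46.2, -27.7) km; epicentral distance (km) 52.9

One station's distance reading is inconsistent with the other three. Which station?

Solve using three stations at a time. Using SEIS04, SEIS06, SEIS07 (subtract circle equations pairwise → linear system) gives (x, y) ≈ (90.6, 1.1).
Distances from that point to each station vs reported:
  SEIS04: calculated 129.2 vs reported 129.2 → residual 0.0 km
  SEIS05: calculated 88.1 vs reported 59.2 → residual 28.9 km
  SEIS06: calculated 160.4 vs reported 160.4 → residual 0.0 km
  SEIS07: calculated 53.0 vs reported 52.9 → residual 0.1 km
SEIS04, SEIS06, SEIS07 are mutually consistent (residuals ≈ 0); SEIS05 is off by 28.9 km.

SEIS05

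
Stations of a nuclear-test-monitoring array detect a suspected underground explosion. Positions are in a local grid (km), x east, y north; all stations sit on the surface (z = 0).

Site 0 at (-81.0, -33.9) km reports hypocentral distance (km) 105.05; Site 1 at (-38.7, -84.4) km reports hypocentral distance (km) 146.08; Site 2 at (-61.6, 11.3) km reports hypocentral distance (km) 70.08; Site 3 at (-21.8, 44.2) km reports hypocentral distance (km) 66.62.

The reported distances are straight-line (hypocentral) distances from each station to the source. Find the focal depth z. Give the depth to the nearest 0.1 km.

Each station gives a sphere (x−x_i)² + (y−y_i)² + z² = d_i² (stations at z=0).
Subtracting the Site 0 sphere from Site 1 and Site 2: z² cancels, leaving linear equations in x and y:
84.6 x − 101.0 y = -9393.02
38.8 x + 90.4 y = 2336.34
Solving: x ≈ -53.011, y ≈ 48.597 km (keep extra digits for the depth step; rounded: -53.0, 48.6).
Then from the Site 0 sphere: z² = 105.05² − (x + 81.0)² − (y + 33.9)² with x = -53.011, y = 48.597, so z ≈ 58.706 ≈ 58.7 km.

depth ≈ 58.7 km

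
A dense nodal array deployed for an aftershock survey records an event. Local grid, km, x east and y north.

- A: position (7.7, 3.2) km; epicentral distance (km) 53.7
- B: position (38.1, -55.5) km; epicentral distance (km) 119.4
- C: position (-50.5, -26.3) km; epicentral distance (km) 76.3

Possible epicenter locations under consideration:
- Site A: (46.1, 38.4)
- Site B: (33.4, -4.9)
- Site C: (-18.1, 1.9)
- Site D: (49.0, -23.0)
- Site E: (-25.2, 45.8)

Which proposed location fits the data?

Site E

For each candidate, compare |candidate − station| to the reported distance:
Site A: residuals A 1.6, B 25.2, C 40.0 → max 40.0 km
Site B: residuals A 26.8, B 68.6, C 10.3 → max 68.6 km
Site C: residuals A 27.9, B 39.1, C 33.3 → max 39.1 km
Site D: residuals A 4.8, B 85.1, C 23.3 → max 85.1 km
Site E: residuals A 0.1, B 0.1, C 0.1 → max 0.1 km
Only Site E has all residuals ≈ 0.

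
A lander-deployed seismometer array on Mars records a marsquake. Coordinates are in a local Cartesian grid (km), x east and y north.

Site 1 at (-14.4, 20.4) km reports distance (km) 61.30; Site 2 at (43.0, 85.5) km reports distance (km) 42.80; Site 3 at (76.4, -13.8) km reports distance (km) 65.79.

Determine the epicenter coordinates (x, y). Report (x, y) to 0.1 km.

Circle about each station: (x + 14.4)² + (y − 20.4)² = 61.30²; (x − 43.0)² + (y − 85.5)² = 42.80²; (x − 76.4)² + (y + 13.8)² = 65.79².
Subtracting pairs of circle equations eliminates x²+y² and gives linear equations (the radical axes):
114.8 x + 130.2 y = 10461.58
181.6 x − 68.4 y = 4833.25
Solving the 2×2 system: x ≈ 42.7, y ≈ 42.7 km.

42.7 km east, 42.7 km north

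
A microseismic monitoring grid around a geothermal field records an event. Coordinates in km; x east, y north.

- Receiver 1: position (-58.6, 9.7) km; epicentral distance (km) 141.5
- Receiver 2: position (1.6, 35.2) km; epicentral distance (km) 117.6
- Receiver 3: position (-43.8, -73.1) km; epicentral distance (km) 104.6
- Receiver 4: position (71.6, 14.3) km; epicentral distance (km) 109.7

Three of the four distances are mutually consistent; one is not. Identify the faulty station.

Receiver 4

Solve using three stations at a time. Using Receiver 1, Receiver 2, Receiver 3 (subtract circle equations pairwise → linear system) gives (x, y) ≈ (60.6, -66.5).
Distances from that point to each station vs reported:
  Receiver 1: calculated 141.5 vs reported 141.5 → residual 0.0 km
  Receiver 2: calculated 117.6 vs reported 117.6 → residual 0.0 km
  Receiver 3: calculated 104.6 vs reported 104.6 → residual 0.0 km
  Receiver 4: calculated 81.6 vs reported 109.7 → residual 28.1 km
Receiver 1, Receiver 2, Receiver 3 are mutually consistent (residuals ≈ 0); Receiver 4 is off by 28.1 km.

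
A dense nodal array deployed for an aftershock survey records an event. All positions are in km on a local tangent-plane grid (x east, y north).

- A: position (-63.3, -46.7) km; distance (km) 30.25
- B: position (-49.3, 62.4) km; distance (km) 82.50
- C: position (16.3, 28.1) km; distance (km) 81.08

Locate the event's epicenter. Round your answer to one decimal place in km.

x ≈ -48.9 km, y ≈ -20.1 km

Circle about each station: (x + 63.3)² + (y + 46.7)² = 30.25²; (x + 49.3)² + (y − 62.4)² = 82.50²; (x − 16.3)² + (y − 28.1)² = 81.08².
Subtracting the A equation from the B and C equations removes the quadratic terms:
28.0 x + 218.2 y = -5754.72
159.2 x + 149.6 y = -10791.38
Solving the 2×2 system: x ≈ -48.9, y ≈ -20.1 km.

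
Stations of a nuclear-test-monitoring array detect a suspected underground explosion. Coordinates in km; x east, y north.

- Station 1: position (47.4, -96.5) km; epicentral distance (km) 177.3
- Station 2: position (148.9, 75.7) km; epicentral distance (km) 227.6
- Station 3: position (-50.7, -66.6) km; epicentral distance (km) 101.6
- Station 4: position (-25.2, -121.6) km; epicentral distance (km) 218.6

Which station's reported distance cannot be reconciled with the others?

Station 4

Solve using three stations at a time. Using Station 1, Station 2, Station 3 (subtract circle equations pairwise → linear system) gives (x, y) ≈ (-74.6, 32.3).
Distances from that point to each station vs reported:
  Station 1: calculated 177.4 vs reported 177.3 → residual 0.1 km
  Station 2: calculated 227.6 vs reported 227.6 → residual 0.0 km
  Station 3: calculated 101.7 vs reported 101.6 → residual 0.1 km
  Station 4: calculated 161.6 vs reported 218.6 → residual 57.0 km
Station 1, Station 2, Station 3 are mutually consistent (residuals ≈ 0); Station 4 is off by 57.0 km.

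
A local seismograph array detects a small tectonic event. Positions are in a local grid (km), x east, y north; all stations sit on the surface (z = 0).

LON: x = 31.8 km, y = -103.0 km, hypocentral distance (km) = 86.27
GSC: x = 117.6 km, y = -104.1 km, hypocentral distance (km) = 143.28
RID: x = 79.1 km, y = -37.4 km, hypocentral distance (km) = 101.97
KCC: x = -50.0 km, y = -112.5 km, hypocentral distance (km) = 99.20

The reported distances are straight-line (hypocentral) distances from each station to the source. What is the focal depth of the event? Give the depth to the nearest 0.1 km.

Each station gives a sphere (x−x_i)² + (y−y_i)² + z² = d_i² (stations at z=0).
Subtracting the LON sphere from GSC and RID: z² cancels, leaving linear equations in x and y:
171.6 x − 2.2 y = -40.32
94.6 x + 131.2 y = -6920.04
Solving: x ≈ -0.903, y ≈ -52.093 km (keep extra digits for the depth step; rounded: -0.9, -52.1).
Then from the LON sphere: z² = 86.27² − (x − 31.8)² − (y + 103.0)² with x = -0.903, y = -52.093, so z ≈ 61.494 ≈ 61.5 km.
Check against KCC (with the unrounded solution): distance 99.20 ≈ 99.20 km. ✓

z ≈ 61.5 km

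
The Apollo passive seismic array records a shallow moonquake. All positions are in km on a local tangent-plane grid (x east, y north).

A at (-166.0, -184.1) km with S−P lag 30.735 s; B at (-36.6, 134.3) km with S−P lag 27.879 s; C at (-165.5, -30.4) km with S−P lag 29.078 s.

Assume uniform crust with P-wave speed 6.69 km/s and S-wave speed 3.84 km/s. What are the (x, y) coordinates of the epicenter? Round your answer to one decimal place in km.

(91.5, -81.9)

Distance from S−P lag: d = Δt · v_P v_S / (v_P − v_S) = Δt · (6.69·3.84)/(6.69−3.84) ≈ 9.0139·Δt.
So d_A = 277.04, d_B = 251.30, d_C = 262.11 km.
Circle about each station: (x + 166.0)² + (y + 184.1)² = 277.04²; (x + 36.6)² + (y − 134.3)² = 251.30²; (x + 165.5)² + (y + 30.4)² = 262.11².
Subtracting pairs of circle equations eliminates x²+y² and gives linear equations (the radical axes):
258.8 x + 636.8 y = -28473.29
1.0 x + 307.4 y = -25084.89
Solving the 2×2 system: x ≈ 91.5, y ≈ -81.9 km.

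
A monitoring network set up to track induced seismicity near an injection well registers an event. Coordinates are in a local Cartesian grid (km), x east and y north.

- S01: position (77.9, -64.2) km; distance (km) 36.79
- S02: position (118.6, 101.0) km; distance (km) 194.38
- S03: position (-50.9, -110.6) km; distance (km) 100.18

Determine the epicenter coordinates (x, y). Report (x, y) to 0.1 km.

Circle about each station: (x − 77.9)² + (y + 64.2)² = 36.79²; (x − 118.6)² + (y − 101.0)² = 194.38²; (x + 50.9)² + (y + 110.6)² = 100.18².
Subtracting the S01 equation from the S02 and S03 equations removes the quadratic terms:
81.4 x + 330.4 y = -22353.17
-257.6 x − 92.8 y = -4049.41
Solving the 2×2 system: x ≈ 44.0, y ≈ -78.5 km.

(44.0, -78.5)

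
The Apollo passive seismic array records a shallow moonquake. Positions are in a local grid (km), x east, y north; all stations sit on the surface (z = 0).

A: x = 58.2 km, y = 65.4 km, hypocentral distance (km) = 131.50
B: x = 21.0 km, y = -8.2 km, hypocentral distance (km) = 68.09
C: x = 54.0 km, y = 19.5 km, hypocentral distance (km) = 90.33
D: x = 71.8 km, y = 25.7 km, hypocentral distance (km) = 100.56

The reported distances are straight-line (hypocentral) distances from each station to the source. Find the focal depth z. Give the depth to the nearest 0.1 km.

Each station gives a sphere (x−x_i)² + (y−y_i)² + z² = d_i² (stations at z=0).
Subtracting the A sphere from B and C: z² cancels, leaving linear equations in x and y:
-74.4 x − 147.2 y = 5499.84
-8.4 x − 91.8 y = 4764.59
Solving: x ≈ 35.124, y ≈ -55.116 km (keep extra digits for the depth step; rounded: 35.1, -55.1).
Then from the A sphere: z² = 131.50² − (x − 58.2)² − (y − 65.4)² with x = 35.124, y = -55.116, so z ≈ 47.283 ≈ 47.3 km.

depth ≈ 47.3 km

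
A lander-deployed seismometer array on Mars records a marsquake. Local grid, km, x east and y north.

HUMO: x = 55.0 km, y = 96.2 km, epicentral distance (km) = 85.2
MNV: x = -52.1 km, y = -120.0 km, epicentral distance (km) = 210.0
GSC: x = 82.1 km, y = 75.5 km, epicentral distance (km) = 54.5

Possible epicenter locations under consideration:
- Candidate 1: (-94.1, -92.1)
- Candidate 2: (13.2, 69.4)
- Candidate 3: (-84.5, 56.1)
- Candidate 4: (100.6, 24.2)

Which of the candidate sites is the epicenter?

Candidate 4

For each candidate, compare |candidate − station| to the reported distance:
Candidate 1: residuals HUMO 155.0, MNV 159.6, GSC 188.7 → max 188.7 km
Candidate 2: residuals HUMO 35.5, MNV 9.7, GSC 14.7 → max 35.5 km
Candidate 3: residuals HUMO 59.9, MNV 30.9, GSC 113.2 → max 113.2 km
Candidate 4: residuals HUMO 0.0, MNV 0.0, GSC 0.0 → max 0.0 km
Only Candidate 4 has all residuals ≈ 0.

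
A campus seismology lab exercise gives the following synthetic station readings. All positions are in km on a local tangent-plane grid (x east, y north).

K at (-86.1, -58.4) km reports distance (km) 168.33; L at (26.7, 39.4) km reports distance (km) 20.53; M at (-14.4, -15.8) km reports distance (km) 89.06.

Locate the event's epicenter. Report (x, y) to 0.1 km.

x ≈ 35.6 km, y ≈ 57.9 km

Circle about each station: (x + 86.1)² + (y + 58.4)² = 168.33²; (x − 26.7)² + (y − 39.4)² = 20.53²; (x + 14.4)² + (y + 15.8)² = 89.06².
Subtracting the K equation from the L and M equations removes the quadratic terms:
225.6 x + 195.6 y = 19354.99
143.4 x + 85.2 y = 10036.54
Solving the 2×2 system: x ≈ 35.6, y ≈ 57.9 km.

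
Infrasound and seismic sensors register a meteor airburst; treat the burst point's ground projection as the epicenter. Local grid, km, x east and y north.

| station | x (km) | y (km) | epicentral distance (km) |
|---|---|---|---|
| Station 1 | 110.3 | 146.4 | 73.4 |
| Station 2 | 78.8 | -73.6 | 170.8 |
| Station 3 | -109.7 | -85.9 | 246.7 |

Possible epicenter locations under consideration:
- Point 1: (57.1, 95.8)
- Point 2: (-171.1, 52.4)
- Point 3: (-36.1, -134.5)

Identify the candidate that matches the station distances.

Point 1

For each candidate, compare |candidate − station| to the reported distance:
Point 1: residuals Station 1 0.0, Station 2 0.0, Station 3 0.0 → max 0.0 km
Point 2: residuals Station 1 223.3, Station 2 109.1, Station 3 95.4 → max 223.3 km
Point 3: residuals Station 1 243.4, Station 2 40.8, Station 3 158.5 → max 243.4 km
Only Point 1 has all residuals ≈ 0.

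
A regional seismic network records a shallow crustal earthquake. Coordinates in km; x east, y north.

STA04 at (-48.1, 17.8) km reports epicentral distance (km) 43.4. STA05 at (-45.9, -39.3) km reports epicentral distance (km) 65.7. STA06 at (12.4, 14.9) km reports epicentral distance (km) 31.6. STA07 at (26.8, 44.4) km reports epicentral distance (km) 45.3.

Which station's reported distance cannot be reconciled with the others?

STA06

Solve using three stations at a time. Using STA04, STA05, STA07 (subtract circle equations pairwise → linear system) gives (x, y) ≈ (-5.1, 12.2).
Distances from that point to each station vs reported:
  STA04: calculated 43.4 vs reported 43.4 → residual 0.0 km
  STA05: calculated 65.7 vs reported 65.7 → residual 0.0 km
  STA06: calculated 17.7 vs reported 31.6 → residual 13.9 km
  STA07: calculated 45.3 vs reported 45.3 → residual 0.0 km
STA04, STA05, STA07 are mutually consistent (residuals ≈ 0); STA06 is off by 13.9 km.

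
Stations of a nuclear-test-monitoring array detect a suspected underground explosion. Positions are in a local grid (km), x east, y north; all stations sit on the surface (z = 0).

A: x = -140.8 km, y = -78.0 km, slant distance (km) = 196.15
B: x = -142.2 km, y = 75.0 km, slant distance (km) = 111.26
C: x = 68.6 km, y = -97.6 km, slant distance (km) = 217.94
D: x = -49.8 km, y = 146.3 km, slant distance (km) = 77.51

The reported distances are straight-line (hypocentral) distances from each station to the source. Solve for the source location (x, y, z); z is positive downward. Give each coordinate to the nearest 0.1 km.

Each station gives a sphere (x−x_i)² + (y−y_i)² + z² = d_i² (stations at z=0).
Subtracting the A sphere from B and C: z² cancels, leaving linear equations in x and y:
-2.8 x + 306.0 y = 26033.23
418.8 x − 39.2 y = -20699.94
Solving: x ≈ -41.499, y ≈ 84.696 km (keep extra digits for the depth step; rounded: -41.5, 84.7).
Then from the A sphere: z² = 196.15² − (x + 140.8)² − (y + 78.0)² with x = -41.499, y = 84.696, so z ≈ 46.305 ≈ 46.3 km.

(-41.5, 84.7, 46.3)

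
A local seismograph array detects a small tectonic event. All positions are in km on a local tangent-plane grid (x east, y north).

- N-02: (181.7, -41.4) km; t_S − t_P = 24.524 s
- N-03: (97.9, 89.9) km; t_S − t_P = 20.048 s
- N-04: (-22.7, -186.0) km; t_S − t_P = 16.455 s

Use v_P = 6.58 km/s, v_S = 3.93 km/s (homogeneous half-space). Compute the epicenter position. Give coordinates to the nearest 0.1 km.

x ≈ -57.3 km, y ≈ -29.2 km

Distance from S−P lag: d = Δt · v_P v_S / (v_P − v_S) = Δt · (6.58·3.93)/(6.58−3.93) ≈ 9.7583·Δt.
So d_N-02 = 239.31, d_N-03 = 195.63, d_N-04 = 160.57 km.
Circle about each station: (x − 181.7)² + (y + 41.4)² = 239.31²; (x − 97.9)² + (y − 89.9)² = 195.63²; (x + 22.7)² + (y + 186.0)² = 160.57².
Subtracting the N-02 equation from the N-03 and N-04 equations removes the quadratic terms:
-167.6 x + 262.6 y = 1935.75
-408.8 x − 289.2 y = 31868.99
Solving the 2×2 system: x ≈ -57.3, y ≈ -29.2 km.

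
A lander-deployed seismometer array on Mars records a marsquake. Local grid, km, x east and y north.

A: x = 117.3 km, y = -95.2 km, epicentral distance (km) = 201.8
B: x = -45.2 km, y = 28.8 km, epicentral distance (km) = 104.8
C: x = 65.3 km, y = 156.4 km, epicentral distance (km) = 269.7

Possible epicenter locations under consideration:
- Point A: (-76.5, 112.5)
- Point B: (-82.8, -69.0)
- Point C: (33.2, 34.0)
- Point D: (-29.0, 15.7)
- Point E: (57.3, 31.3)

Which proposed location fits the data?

Point B

For each candidate, compare |candidate − station| to the reported distance:
Point A: residuals A 82.3, B 15.4, C 121.3 → max 121.3 km
Point B: residuals A 0.0, B 0.0, C 0.0 → max 0.0 km
Point C: residuals A 47.6, B 26.2, C 143.2 → max 143.2 km
Point D: residuals A 18.2, B 84.0, C 100.3 → max 100.3 km
Point E: residuals A 61.8, B 2.3, C 144.3 → max 144.3 km
Only Point B has all residuals ≈ 0.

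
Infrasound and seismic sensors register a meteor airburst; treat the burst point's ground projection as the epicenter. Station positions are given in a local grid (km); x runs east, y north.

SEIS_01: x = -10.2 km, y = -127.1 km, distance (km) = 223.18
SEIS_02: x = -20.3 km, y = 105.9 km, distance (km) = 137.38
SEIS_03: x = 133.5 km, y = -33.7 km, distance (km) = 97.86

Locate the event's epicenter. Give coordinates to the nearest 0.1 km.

Circle about each station: (x + 10.2)² + (y + 127.1)² = 223.18²; (x + 20.3)² + (y − 105.9)² = 137.38²; (x − 133.5)² + (y + 33.7)² = 97.86².
Subtracting the SEIS_01 equation from the SEIS_02 and SEIS_03 equations removes the quadratic terms:
-20.2 x + 466.0 y = 26304.50
287.4 x + 186.8 y = 42932.22
Solving the 2×2 system: x ≈ 109.6, y ≈ 61.2 km.
Check against SEIS_01 (with the unrounded x, y): √((x + 10.2)²+(y + 127.1)²) = 223.18 ≈ 223.18 km. ✓

(109.6, 61.2)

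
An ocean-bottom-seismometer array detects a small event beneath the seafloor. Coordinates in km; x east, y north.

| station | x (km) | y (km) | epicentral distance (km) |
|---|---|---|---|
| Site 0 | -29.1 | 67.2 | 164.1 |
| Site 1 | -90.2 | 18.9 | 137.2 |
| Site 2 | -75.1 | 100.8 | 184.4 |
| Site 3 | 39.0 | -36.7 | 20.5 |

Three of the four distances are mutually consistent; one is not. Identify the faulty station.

Site 0

Solve using three stations at a time. Using Site 1, Site 2, Site 3 (subtract circle equations pairwise → linear system) gives (x, y) ≈ (26.7, -53.0).
Distances from that point to each station vs reported:
  Site 0: calculated 132.5 vs reported 164.1 → residual 31.6 km
  Site 1: calculated 137.2 vs reported 137.2 → residual 0.0 km
  Site 2: calculated 184.4 vs reported 184.4 → residual 0.0 km
  Site 3: calculated 20.4 vs reported 20.5 → residual 0.1 km
Site 1, Site 2, Site 3 are mutually consistent (residuals ≈ 0); Site 0 is off by 31.6 km.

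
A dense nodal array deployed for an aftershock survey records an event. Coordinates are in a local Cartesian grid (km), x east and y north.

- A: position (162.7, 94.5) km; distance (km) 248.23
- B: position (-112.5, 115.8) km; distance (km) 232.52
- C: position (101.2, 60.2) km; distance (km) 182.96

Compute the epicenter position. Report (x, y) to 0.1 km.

(-3.7, -89.7)

Circle about each station: (x − 162.7)² + (y − 94.5)² = 248.23²; (x + 112.5)² + (y − 115.8)² = 232.52²; (x − 101.2)² + (y − 60.2)² = 182.96².
Subtracting the A equation from the B and C equations removes the quadratic terms:
-550.4 x + 42.6 y = -1783.07
-123.0 x − 68.6 y = 6607.71
Solving the 2×2 system: x ≈ -3.7, y ≈ -89.7 km.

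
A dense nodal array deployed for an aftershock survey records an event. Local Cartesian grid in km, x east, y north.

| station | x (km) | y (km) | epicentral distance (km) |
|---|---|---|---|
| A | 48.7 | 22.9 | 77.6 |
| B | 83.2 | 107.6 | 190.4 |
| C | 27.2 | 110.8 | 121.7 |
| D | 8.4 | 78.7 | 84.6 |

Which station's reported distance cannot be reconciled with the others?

B

Solve using three stations at a time. Using A, C, D (subtract circle equations pairwise → linear system) gives (x, y) ≈ (-26.0, 1.2).
Distances from that point to each station vs reported:
  A: calculated 77.8 vs reported 77.6 → residual 0.2 km
  B: calculated 152.5 vs reported 190.4 → residual 37.9 km
  C: calculated 121.8 vs reported 121.7 → residual 0.1 km
  D: calculated 84.8 vs reported 84.6 → residual 0.2 km
A, C, D are mutually consistent (residuals ≈ 0); B is off by 37.9 km.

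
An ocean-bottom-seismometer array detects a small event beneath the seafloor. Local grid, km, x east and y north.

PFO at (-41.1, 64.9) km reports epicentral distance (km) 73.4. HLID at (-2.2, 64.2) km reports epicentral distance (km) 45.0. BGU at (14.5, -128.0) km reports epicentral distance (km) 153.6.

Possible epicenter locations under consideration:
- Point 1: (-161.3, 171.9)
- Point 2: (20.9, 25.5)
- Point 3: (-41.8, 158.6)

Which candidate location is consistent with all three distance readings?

For each candidate, compare |candidate − station| to the reported distance:
Point 1: residuals PFO 87.5, HLID 147.1, BGU 194.0 → max 194.0 km
Point 2: residuals PFO 0.1, HLID 0.1, BGU 0.0 → max 0.1 km
Point 3: residuals PFO 20.3, HLID 57.4, BGU 138.5 → max 138.5 km
Only Point 2 has all residuals ≈ 0.

Point 2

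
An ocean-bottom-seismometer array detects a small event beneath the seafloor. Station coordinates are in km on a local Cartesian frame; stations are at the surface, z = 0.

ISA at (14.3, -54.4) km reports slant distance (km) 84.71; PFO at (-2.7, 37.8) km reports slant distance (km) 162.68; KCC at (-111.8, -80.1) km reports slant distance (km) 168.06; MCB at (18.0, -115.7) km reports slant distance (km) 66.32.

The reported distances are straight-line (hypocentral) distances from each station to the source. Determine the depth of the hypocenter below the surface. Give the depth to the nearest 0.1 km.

z ≈ 60.8 km

Each station gives a sphere (x−x_i)² + (y−y_i)² + z² = d_i² (stations at z=0).
Subtracting the ISA sphere from PFO and KCC: z² cancels, leaving linear equations in x and y:
-34.0 x + 184.4 y = -21016.72
-252.2 x − 51.4 y = -5316.98
Solving: x ≈ 42.706, y ≈ -106.099 km (keep extra digits for the depth step; rounded: 42.7, -106.1).
Then from the ISA sphere: z² = 84.71² − (x − 14.3)² − (y + 54.4)² with x = 42.706, y = -106.099, so z ≈ 60.796 ≈ 60.8 km.
Check against MCB (with the unrounded solution): distance 66.32 ≈ 66.32 km. ✓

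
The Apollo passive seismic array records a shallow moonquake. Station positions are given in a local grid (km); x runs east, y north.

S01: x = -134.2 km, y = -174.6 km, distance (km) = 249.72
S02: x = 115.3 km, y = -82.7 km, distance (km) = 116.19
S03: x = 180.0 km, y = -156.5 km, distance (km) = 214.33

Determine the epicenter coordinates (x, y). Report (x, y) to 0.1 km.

39.2 km east, 5.1 km north

Circle about each station: (x + 134.2)² + (y + 174.6)² = 249.72²; (x − 115.3)² + (y + 82.7)² = 116.19²; (x − 180.0)² + (y + 156.5)² = 214.33².
Subtracting pairs of circle equations eliminates x²+y² and gives linear equations (the radical axes):
499.0 x + 183.8 y = 20498.54
628.4 x + 36.2 y = 24820.18
Solving the 2×2 system: x ≈ 39.2, y ≈ 5.1 km.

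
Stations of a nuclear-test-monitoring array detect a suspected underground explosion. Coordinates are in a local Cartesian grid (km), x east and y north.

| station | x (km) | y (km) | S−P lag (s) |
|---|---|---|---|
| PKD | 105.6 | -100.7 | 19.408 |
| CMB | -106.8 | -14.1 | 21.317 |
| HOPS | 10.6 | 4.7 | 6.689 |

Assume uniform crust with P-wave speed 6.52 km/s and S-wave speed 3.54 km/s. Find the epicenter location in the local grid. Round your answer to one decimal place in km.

Distance from S−P lag: d = Δt · v_P v_S / (v_P − v_S) = Δt · (6.52·3.54)/(6.52−3.54) ≈ 7.7452·Δt.
So d_PKD = 150.32, d_CMB = 165.11, d_HOPS = 51.81 km.
Circle about each station: (x − 105.6)² + (y + 100.7)² = 150.32²; (x + 106.8)² + (y + 14.1)² = 165.11²; (x − 10.6)² + (y − 4.7)² = 51.81².
Subtracting the PKD equation from the CMB and HOPS equations removes the quadratic terms:
-424.8 x + 173.2 y = -14352.01
-190.0 x + 210.8 y = -1245.57
Solving the 2×2 system: x ≈ 49.6, y ≈ 38.8 km.

49.6 km east, 38.8 km north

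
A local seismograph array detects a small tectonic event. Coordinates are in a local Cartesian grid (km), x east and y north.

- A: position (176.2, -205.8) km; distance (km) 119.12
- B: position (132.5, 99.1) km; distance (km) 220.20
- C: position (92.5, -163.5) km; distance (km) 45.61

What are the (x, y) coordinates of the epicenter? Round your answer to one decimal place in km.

Circle about each station: (x − 176.2)² + (y + 205.8)² = 119.12²; (x − 132.5)² + (y − 99.1)² = 220.20²; (x − 92.5)² + (y + 163.5)² = 45.61².
Subtracting the A equation from the B and C equations removes the quadratic terms:
-87.4 x + 609.8 y = -80321.49
-167.4 x + 84.6 y = -26002.28
Solving the 2×2 system: x ≈ 95.7, y ≈ -118.0 km.

x ≈ 95.7 km, y ≈ -118.0 km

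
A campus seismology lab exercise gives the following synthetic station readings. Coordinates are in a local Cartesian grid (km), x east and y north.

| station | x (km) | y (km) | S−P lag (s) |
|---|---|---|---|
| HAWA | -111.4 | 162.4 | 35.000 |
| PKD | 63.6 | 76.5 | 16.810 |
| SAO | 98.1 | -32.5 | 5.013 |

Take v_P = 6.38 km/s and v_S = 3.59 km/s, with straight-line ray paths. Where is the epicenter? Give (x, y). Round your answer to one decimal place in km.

Distance from S−P lag: d = Δt · v_P v_S / (v_P − v_S) = Δt · (6.38·3.59)/(6.38−3.59) ≈ 8.2094·Δt.
So d_HAWA = 287.33, d_PKD = 138.00, d_SAO = 41.15 km.
Circle about each station: (x + 111.4)² + (y − 162.4)² = 287.33²; (x − 63.6)² + (y − 76.5)² = 138.00²; (x − 98.1)² + (y + 32.5)² = 41.15².
Subtracting pairs of circle equations eliminates x²+y² and gives linear equations (the radical axes):
350.0 x − 171.8 y = 34628.02
419.0 x − 389.8 y = 52761.35
Solving the 2×2 system: x ≈ 68.8, y ≈ -61.4 km.

x ≈ 68.8 km, y ≈ -61.4 km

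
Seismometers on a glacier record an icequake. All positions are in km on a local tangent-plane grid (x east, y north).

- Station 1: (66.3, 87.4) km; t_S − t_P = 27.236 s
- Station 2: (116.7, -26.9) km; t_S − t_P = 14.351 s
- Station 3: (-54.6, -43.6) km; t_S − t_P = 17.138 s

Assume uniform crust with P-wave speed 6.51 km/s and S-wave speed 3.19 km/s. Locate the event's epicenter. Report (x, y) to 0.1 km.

45.6 km east, -81.7 km north

Distance from S−P lag: d = Δt · v_P v_S / (v_P − v_S) = Δt · (6.51·3.19)/(6.51−3.19) ≈ 6.2551·Δt.
So d_Station 1 = 170.36, d_Station 2 = 89.77, d_Station 3 = 107.20 km.
Circle about each station: (x − 66.3)² + (y − 87.4)² = 170.36²; (x − 116.7)² + (y + 26.9)² = 89.77²; (x + 54.6)² + (y + 43.6)² = 107.20².
Subtracting pairs of circle equations eliminates x²+y² and gives linear equations (the radical axes):
100.8 x − 228.6 y = 23271.93
-241.8 x − 262.0 y = 10378.36
Solving the 2×2 system: x ≈ 45.6, y ≈ -81.7 km.
Check against Station 1 (with the unrounded x, y): √((x − 66.3)²+(y − 87.4)²) = 170.36 ≈ 170.36 km. ✓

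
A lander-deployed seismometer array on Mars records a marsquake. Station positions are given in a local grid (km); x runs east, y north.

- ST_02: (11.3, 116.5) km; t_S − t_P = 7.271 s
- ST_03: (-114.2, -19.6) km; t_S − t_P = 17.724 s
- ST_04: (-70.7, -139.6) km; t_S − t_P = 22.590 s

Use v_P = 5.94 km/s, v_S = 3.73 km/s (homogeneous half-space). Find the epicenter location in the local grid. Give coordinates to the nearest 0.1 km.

x ≈ 47.8 km, y ≈ 53.4 km

Distance from S−P lag: d = Δt · v_P v_S / (v_P − v_S) = Δt · (5.94·3.73)/(5.94−3.73) ≈ 10.0254·Δt.
So d_ST_02 = 72.89, d_ST_03 = 177.69, d_ST_04 = 226.47 km.
Circle about each station: (x − 11.3)² + (y − 116.5)² = 72.89²; (x + 114.2)² + (y + 19.6)² = 177.69²; (x + 70.7)² + (y + 139.6)² = 226.47².
Subtracting the ST_02 equation from the ST_03 and ST_04 equations removes the quadratic terms:
-251.0 x − 272.2 y = -26534.92
-164.0 x − 512.2 y = -35189.00
Solving the 2×2 system: x ≈ 47.8, y ≈ 53.4 km.
Check against ST_02 (with the unrounded x, y): √((x − 11.3)²+(y − 116.5)²) = 72.91 ≈ 72.89 km. ✓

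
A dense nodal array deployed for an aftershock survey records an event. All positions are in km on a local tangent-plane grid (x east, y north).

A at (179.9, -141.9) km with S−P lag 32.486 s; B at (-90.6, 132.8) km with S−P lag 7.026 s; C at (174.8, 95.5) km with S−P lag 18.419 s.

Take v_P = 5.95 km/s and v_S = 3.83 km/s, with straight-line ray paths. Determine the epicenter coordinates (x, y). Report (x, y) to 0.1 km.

Distance from S−P lag: d = Δt · v_P v_S / (v_P − v_S) = Δt · (5.95·3.83)/(5.95−3.83) ≈ 10.7493·Δt.
So d_A = 349.20, d_B = 75.52, d_C = 197.99 km.
Circle about each station: (x − 179.9)² + (y + 141.9)² = 349.20²; (x + 90.6)² + (y − 132.8)² = 75.52²; (x − 174.8)² + (y − 95.5)² = 197.99².
Subtracting the A equation from the B and C equations removes the quadratic terms:
-541.0 x + 549.4 y = 89581.95
-10.2 x + 474.8 y = 69916.27
Solving the 2×2 system: x ≈ -16.4, y ≈ 146.9 km.
Check against A (with the unrounded x, y): √((x − 179.9)²+(y + 141.9)²) = 349.20 ≈ 349.20 km. ✓

-16.4 km east, 146.9 km north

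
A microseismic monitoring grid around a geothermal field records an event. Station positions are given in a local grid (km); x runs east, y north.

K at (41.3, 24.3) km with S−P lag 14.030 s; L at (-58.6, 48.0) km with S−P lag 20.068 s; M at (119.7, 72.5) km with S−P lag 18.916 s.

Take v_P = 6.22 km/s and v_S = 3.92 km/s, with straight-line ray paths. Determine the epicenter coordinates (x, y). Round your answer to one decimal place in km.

x ≈ 69.7 km, y ≈ -121.7 km

Distance from S−P lag: d = Δt · v_P v_S / (v_P − v_S) = Δt · (6.22·3.92)/(6.22−3.92) ≈ 10.6010·Δt.
So d_K = 148.73, d_L = 212.74, d_M = 200.53 km.
Circle about each station: (x − 41.3)² + (y − 24.3)² = 148.73²; (x + 58.6)² + (y − 48.0)² = 212.74²; (x − 119.7)² + (y − 72.5)² = 200.53².
Subtracting pairs of circle equations eliminates x²+y² and gives linear equations (the radical axes):
-199.8 x + 47.4 y = -19695.91
156.8 x + 96.4 y = -803.51
Solving the 2×2 system: x ≈ 69.7, y ≈ -121.7 km.
Check against K (with the unrounded x, y): √((x − 41.3)²+(y − 24.3)²) = 148.75 ≈ 148.73 km. ✓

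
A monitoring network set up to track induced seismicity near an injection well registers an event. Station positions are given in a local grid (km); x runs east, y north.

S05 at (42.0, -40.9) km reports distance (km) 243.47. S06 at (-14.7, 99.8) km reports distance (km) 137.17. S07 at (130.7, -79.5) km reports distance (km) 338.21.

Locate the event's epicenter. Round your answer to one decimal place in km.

Circle about each station: (x − 42.0)² + (y + 40.9)² = 243.47²; (x + 14.7)² + (y − 99.8)² = 137.17²; (x − 130.7)² + (y + 79.5)² = 338.21².
Subtracting pairs of circle equations eliminates x²+y² and gives linear equations (the radical axes):
-113.4 x + 281.4 y = 47201.35
177.4 x − 77.2 y = -35142.43
Solving the 2×2 system: x ≈ -151.7, y ≈ 106.6 km.

-151.7 km east, 106.6 km north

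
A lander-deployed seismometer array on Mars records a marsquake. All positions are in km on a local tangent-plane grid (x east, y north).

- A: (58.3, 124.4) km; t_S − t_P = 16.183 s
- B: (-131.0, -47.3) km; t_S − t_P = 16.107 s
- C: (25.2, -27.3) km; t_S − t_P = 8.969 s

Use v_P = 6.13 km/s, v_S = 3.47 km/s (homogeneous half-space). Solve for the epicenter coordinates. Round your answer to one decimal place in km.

Distance from S−P lag: d = Δt · v_P v_S / (v_P − v_S) = Δt · (6.13·3.47)/(6.13−3.47) ≈ 7.9967·Δt.
So d_A = 129.41, d_B = 128.80, d_C = 71.72 km.
Circle about each station: (x − 58.3)² + (y − 124.4)² = 129.41²; (x + 131.0)² + (y + 47.3)² = 128.80²; (x − 25.2)² + (y + 27.3)² = 71.72².
Subtracting pairs of circle equations eliminates x²+y² and gives linear equations (the radical axes):
-378.6 x − 343.4 y = 681.55
-66.2 x − 303.4 y = -5890.73
Solving the 2×2 system: x ≈ -24.2, y ≈ 24.7 km.

x ≈ -24.2 km, y ≈ 24.7 km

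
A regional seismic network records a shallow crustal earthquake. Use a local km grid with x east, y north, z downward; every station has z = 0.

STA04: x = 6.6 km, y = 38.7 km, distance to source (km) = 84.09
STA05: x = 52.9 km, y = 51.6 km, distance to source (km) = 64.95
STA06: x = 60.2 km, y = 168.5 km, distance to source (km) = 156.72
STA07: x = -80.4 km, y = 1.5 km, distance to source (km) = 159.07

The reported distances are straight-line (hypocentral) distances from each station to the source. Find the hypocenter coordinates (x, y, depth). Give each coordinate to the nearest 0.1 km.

x ≈ 66.9 km, y ≈ 22.4 km, depth ≈ 56.3 km

Each station gives a sphere (x−x_i)² + (y−y_i)² + z² = d_i² (stations at z=0).
Subtracting the STA04 sphere from STA05 and STA06: z² cancels, leaving linear equations in x and y:
92.6 x + 25.8 y = 6772.35
107.2 x + 259.6 y = 12985.01
Solving: x ≈ 66.896, y ≈ 22.395 km (keep extra digits for the depth step; rounded: 66.9, 22.4).
Then from the STA04 sphere: z² = 84.09² − (x − 6.6)² − (y − 38.7)² with x = 66.896, y = 22.395, so z ≈ 56.300 ≈ 56.3 km.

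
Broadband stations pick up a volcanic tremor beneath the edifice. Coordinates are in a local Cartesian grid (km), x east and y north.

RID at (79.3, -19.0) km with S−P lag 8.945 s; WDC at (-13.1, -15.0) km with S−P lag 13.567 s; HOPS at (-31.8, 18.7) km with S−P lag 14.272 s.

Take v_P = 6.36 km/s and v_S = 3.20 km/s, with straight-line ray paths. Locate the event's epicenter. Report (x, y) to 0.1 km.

Distance from S−P lag: d = Δt · v_P v_S / (v_P − v_S) = Δt · (6.36·3.20)/(6.36−3.20) ≈ 6.4405·Δt.
So d_RID = 57.61, d_WDC = 87.38, d_HOPS = 91.92 km.
Circle about each station: (x − 79.3)² + (y + 19.0)² = 57.61²; (x + 13.1)² + (y + 15.0)² = 87.38²; (x + 31.8)² + (y − 18.7)² = 91.92².
Subtracting the RID equation from the WDC and HOPS equations removes the quadratic terms:
-184.8 x + 8.0 y = -10569.23
-222.2 x + 75.4 y = -10418.93
Solving the 2×2 system: x ≈ 58.7, y ≈ 34.8 km.

(58.7, 34.8)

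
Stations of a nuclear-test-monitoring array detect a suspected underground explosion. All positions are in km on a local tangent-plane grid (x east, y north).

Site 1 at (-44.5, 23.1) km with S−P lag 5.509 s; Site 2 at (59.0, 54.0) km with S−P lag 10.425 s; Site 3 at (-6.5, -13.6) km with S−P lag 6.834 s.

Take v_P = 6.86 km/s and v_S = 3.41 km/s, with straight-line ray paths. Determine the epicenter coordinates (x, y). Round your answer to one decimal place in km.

-8.4 km east, 32.7 km north

Distance from S−P lag: d = Δt · v_P v_S / (v_P − v_S) = Δt · (6.86·3.41)/(6.86−3.41) ≈ 6.7805·Δt.
So d_Site 1 = 37.35, d_Site 2 = 70.69, d_Site 3 = 46.34 km.
Circle about each station: (x + 44.5)² + (y − 23.1)² = 37.35²; (x − 59.0)² + (y − 54.0)² = 70.69²; (x + 6.5)² + (y + 13.6)² = 46.34².
Subtracting pairs of circle equations eliminates x²+y² and gives linear equations (the radical axes):
207.0 x + 61.8 y = 281.09
76.0 x − 73.4 y = -3039.02
Solving the 2×2 system: x ≈ -8.4, y ≈ 32.7 km.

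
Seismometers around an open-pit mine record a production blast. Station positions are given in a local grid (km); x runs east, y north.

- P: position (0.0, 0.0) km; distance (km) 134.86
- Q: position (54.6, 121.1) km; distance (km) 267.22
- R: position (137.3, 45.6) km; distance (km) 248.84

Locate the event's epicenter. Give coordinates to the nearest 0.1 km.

Circle about each station: x² + y² = 134.86²; (x − 54.6)² + (y − 121.1)² = 267.22²; (x − 137.3)² + (y − 45.6)² = 248.84².
Subtracting pairs of circle equations eliminates x²+y² and gives linear equations (the radical axes):
109.2 x + 242.2 y = -35572.94
274.6 x + 91.2 y = -22803.48
Solving the 2×2 system: x ≈ -40.3, y ≈ -128.7 km.

x ≈ -40.3 km, y ≈ -128.7 km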